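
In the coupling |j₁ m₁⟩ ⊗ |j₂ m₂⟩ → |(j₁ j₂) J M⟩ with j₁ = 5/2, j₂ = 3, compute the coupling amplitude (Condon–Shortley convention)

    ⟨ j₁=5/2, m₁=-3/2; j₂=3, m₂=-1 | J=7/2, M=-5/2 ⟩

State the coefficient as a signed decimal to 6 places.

√[8·2!3!4!/10! · 1!4!2!4!1!6!] = √(18432/35)
  +(−1)^1/∏(1,1,3,1,0,3)! = -1/36  (running -1/36)
  +(−1)^2/∏(2,0,2,0,1,4)! = 1/96  (running -5/288)
⟨..|..⟩ = √(18432/35)·(-5/288) = -0.398410

−√(10/63) = -0.398410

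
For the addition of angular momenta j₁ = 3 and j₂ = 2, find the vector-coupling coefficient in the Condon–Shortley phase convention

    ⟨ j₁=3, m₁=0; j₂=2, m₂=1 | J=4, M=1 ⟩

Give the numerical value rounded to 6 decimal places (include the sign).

−√(3/14) = -0.462910

√[9·1!5!3!/10! · 3!3!3!1!5!3!] = √(1944/7)
  +(−1)^0/∏(0,1,3,3,2,0)! = 1/72  (running 1/72)
  +(−1)^1/∏(1,0,2,2,3,1)! = -1/24  (running -1/36)
⟨..|..⟩ = √(1944/7)·(-1/36) = -0.462910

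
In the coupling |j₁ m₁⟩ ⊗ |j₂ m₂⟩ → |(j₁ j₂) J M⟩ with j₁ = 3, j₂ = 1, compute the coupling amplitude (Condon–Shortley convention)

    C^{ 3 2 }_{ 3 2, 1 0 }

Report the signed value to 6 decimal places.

√[7·1!5!1!/8! · 5!1!1!1!5!1!] = √(300)
  +(−1)^0/∏(0,1,1,1,4,0)! = 1/24  (running 1/24)
  +(−1)^1/∏(1,0,0,0,5,1)! = -1/120  (running 1/30)
⟨..|..⟩ = √(300)·(1/30) = +0.577350

+√(1/3) = +0.577350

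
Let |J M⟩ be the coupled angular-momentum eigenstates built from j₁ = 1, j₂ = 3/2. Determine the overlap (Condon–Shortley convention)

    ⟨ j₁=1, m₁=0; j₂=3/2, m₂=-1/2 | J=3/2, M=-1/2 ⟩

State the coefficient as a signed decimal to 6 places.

√[4·1!1!2!/5! · 1!1!1!2!1!2!] = √(4/15)
  +(−1)^0/∏(0,1,1,1,0,1)! = 1  (running 1)
  +(−1)^1/∏(1,0,0,0,1,2)! = -1/2  (running 1/2)
⟨..|..⟩ = √(4/15)·(1/2) = +0.258199

+√(1/15) = +0.258199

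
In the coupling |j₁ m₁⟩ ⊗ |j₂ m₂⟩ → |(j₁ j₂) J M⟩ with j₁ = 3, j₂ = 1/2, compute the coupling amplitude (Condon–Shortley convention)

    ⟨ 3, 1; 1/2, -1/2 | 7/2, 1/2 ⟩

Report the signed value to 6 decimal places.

triangle: 0!·6!·1!/8! = 720/40320
(j±m)!: 4!·2!·0!·1!·4!·3! = 6912
prefactor² = (2J+1)·Δ·N² = 6912/7
  k=0: +1/(0!·0!·2!·0!·4!·1!) = 1/48
Σ = 1/48  ⇒  CG² = 6912/7·1/48² = 3/7
CG = +√(3/7) = +0.654654

+0.654654  (= +√(3/7))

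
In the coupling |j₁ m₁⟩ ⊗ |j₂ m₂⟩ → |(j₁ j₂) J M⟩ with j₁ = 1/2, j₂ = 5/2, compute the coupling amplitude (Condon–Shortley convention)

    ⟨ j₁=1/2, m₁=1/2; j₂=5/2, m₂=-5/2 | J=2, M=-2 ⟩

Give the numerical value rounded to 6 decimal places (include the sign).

+0.912871

√[5·1!0!4!/6! · 1!0!0!5!0!4!] = √(480)
  +(−1)^0/∏(0,1,0,0,0,4)! = 1/24  (running 1/24)
⟨..|..⟩ = √(480)·(1/24) = +0.912871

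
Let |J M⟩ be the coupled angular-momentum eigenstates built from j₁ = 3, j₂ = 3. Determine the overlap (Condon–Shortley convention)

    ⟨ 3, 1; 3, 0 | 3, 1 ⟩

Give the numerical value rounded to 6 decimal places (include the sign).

√[7·3!3!3!/10! · 4!2!3!3!4!2!] = √(864/25)
  +(−1)^0/∏(0,3,2,3,1,0)! = 1/72  (running 1/72)
  +(−1)^1/∏(1,2,1,2,2,1)! = -1/8  (running -1/9)
  +(−1)^2/∏(2,1,0,1,3,2)! = 1/24  (running -5/72)
⟨..|..⟩ = √(864/25)·(-5/72) = -0.408248

-0.408248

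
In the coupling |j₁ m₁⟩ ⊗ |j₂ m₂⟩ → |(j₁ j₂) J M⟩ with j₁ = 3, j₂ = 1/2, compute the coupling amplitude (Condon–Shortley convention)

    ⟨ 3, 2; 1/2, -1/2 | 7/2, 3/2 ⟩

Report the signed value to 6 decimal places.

triangle: 0!*6!*1!/8! = 720/40320
(j±m)!: 5!*1!*0!*1!*5!*2! = 28800
prefactor² = (2J+1)*Δ*N² = 28800/7
  k=0: +1/(0!*0!*1!*0!*5!*1!) = 1/120
Σ = 1/120  ⇒  CG² = 28800/7*1/120² = 2/7
CG = +√(2/7) = +0.534522

+√(2/7) ≈ +0.534522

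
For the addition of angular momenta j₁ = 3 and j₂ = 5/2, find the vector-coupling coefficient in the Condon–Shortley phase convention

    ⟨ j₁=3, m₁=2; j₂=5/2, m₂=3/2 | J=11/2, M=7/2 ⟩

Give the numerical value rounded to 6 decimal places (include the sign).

j₁+j₂−J=0  J+j₁−j₂=6  J−j₁+j₂=5  j₁+j₂+J+1=12
(j₁±m₁, j₂±m₂, J±M) = (5,1,4,1,9,2)
P² = 49766400/11
sum k=0..0:
  [0] +1/2880 = 1/2880
S = 1/2880
C² = P²·S² = 6/11 ; C = +0.738549

+0.738549  (= +√(6/11))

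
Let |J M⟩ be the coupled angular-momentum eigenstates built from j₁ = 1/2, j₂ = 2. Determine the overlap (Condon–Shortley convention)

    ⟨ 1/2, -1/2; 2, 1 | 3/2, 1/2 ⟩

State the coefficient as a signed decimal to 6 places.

√[4·1!0!3!/5! · 0!1!3!1!2!1!] = √(12/5)
  +(−1)^1/∏(1,0,0,2,0,1)! = -1/2  (running -1/2)
⟨..|..⟩ = √(12/5)·(-1/2) = -0.774597

-0.774597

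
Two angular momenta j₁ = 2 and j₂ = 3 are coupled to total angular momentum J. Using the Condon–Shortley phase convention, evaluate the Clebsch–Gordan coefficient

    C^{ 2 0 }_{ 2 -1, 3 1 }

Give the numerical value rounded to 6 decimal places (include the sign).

j₁+j₂−J=3  J+j₁−j₂=1  J−j₁+j₂=3  j₁+j₂+J+1=8
(j₁±m₁, j₂±m₂, J±M) = (1,3,4,2,2,2)
P² = 36/7
sum k=2..3:
  [2] +1/4 = 1/4
  [3] −1/12 = -1/12
S = 1/6
C² = P²·S² = 1/7 ; C = +0.377964

+0.377964  (= +√(1/7))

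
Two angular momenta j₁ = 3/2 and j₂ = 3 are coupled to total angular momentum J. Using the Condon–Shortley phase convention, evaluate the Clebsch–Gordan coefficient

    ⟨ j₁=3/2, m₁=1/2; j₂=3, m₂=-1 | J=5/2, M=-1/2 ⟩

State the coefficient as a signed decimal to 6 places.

triangle: 2!·1!·4!/8! = 48/40320
(j±m)!: 2!·1!·2!·4!·2!·3! = 1152
prefactor² = (2J+1)·Δ·N² = 288/35
  k=0: +1/(0!·2!·1!·2!·0!·2!) = 1/8
  k=1: −1/(1!·1!·0!·1!·1!·3!) = -1/6
Σ = -1/24  ⇒  CG² = 288/35·(-1/24)² = 1/70
CG = −√(1/70) = -0.119523

−√(1/70) ≈ -0.119523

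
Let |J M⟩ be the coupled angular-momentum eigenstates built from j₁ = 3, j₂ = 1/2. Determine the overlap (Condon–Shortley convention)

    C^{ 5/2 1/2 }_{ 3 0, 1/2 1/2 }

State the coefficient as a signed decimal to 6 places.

-0.654654

√[6·1!5!0!/7! · 3!3!1!0!3!2!] = √(432/7)
  +(−1)^1/∏(1,0,2,0,3,0)! = -1/12  (running -1/12)
⟨..|..⟩ = √(432/7)·(-1/12) = -0.654654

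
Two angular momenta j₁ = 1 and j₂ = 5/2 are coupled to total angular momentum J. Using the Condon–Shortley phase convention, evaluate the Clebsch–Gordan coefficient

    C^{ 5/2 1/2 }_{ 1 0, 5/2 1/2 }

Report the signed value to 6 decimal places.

−√(1/35) = -0.169031

√[6·1!1!4!/7! · 1!1!3!2!3!2!] = √(144/35)
  +(−1)^0/∏(0,1,1,3,0,1)! = 1/6  (running 1/6)
  +(−1)^1/∏(1,0,0,2,1,2)! = -1/4  (running -1/12)
⟨..|..⟩ = √(144/35)·(-1/12) = -0.169031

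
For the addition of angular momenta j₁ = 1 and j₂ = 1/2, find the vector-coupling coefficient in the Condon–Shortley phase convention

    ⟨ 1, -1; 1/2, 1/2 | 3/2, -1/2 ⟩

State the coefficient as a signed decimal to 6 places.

+√(1/3) ≈ +0.577350

j₁+j₂−J=0  J+j₁−j₂=2  J−j₁+j₂=1  j₁+j₂+J+1=4
(j₁±m₁, j₂±m₂, J±M) = (0,2,1,0,1,2)
P² = 4/3
sum k=0..0:
  [0] +1/2 = 1/2
S = 1/2
C² = P²·S² = 1/3 ; C = +0.577350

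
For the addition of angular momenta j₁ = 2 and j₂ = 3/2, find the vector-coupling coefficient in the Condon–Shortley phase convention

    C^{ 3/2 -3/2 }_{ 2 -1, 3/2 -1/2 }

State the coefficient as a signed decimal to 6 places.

−√(2/5) = -0.632456

√[4·2!2!1!/6! · 1!3!1!2!0!3!] = √(8/5)
  +(−1)^1/∏(1,1,2,0,0,1)! = -1/2  (running -1/2)
⟨..|..⟩ = √(8/5)·(-1/2) = -0.632456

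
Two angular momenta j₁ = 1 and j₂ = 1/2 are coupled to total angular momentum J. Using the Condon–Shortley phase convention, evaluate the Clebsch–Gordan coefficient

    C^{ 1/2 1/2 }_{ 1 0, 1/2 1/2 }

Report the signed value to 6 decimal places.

√[2·1!1!0!/3! · 1!1!1!0!1!0!] = √(1/3)
  +(−1)^1/∏(1,0,0,0,1,0)! = -1  (running -1)
⟨..|..⟩ = √(1/3)·(-1) = -0.577350

−√(1/3) = -0.577350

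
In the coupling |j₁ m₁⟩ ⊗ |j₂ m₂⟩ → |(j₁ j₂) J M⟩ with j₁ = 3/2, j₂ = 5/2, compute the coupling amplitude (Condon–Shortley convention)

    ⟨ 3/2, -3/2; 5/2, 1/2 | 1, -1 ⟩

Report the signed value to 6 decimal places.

j₁+j₂−J=3  J+j₁−j₂=0  J−j₁+j₂=2  j₁+j₂+J+1=6
(j₁±m₁, j₂±m₂, J±M) = (0,3,3,2,0,2)
P² = 36/5
sum k=3..3:
  [3] −1/12 = -1/12
S = -1/12
C² = P²·S² = 1/20 ; C = -0.223607

-0.223607  (= −√(1/20))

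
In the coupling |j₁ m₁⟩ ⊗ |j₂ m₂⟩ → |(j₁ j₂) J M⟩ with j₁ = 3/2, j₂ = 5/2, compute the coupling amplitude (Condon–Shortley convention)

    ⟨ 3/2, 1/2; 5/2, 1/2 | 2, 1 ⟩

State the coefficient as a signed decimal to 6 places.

-0.545545

triangle: 2!×1!×3!/7! = 12/5040
(j±m)!: 2!×1!×3!×2!×3!×1! = 144
prefactor² = (2J+1)×Δ×N² = 12/7
  k=0: +1/(0!×2!×1!×3!×0!×0!) = 1/12
  k=1: −1/(1!×1!×0!×2!×1!×1!) = -1/2
Σ = -5/12  ⇒  CG² = 12/7×(-5/12)² = 25/84
CG = −√(25/84) = -0.545545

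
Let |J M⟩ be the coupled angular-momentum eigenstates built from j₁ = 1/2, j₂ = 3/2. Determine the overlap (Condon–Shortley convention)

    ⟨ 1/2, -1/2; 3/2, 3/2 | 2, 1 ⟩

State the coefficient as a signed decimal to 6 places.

√[5·0!1!3!/5! · 0!1!3!0!3!1!] = √(9)
  +(−1)^0/∏(0,0,1,3,0,0)! = 1/6  (running 1/6)
⟨..|..⟩ = √(9)·(1/6) = +0.500000

+√(1/4) = +0.500000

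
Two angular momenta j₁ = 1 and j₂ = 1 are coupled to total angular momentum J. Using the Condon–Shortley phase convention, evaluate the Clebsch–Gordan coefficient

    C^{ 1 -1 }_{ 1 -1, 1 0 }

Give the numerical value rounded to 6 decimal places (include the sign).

√[3·1!1!1!/4! · 0!2!1!1!0!2!] = √(1/2)
  +(−1)^1/∏(1,0,1,0,0,1)! = -1  (running -1)
⟨..|..⟩ = √(1/2)·(-1) = -0.707107

−√(1/2) ≈ -0.707107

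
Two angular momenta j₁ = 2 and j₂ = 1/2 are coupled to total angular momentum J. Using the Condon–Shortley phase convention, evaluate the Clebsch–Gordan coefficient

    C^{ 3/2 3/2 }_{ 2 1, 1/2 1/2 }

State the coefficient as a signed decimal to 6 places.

-0.447214  (= −√(1/5))

√[4·1!3!0!/5! · 3!1!1!0!3!0!] = √(36/5)
  +(−1)^1/∏(1,0,0,0,3,0)! = -1/6  (running -1/6)
⟨..|..⟩ = √(36/5)·(-1/6) = -0.447214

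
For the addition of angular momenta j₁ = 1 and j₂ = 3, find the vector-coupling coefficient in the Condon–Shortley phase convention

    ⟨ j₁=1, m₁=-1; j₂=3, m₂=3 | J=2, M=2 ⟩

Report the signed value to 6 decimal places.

+0.845154  (= +√(5/7))

j₁+j₂−J=2  J+j₁−j₂=0  J−j₁+j₂=4  j₁+j₂+J+1=7
(j₁±m₁, j₂±m₂, J±M) = (0,2,6,0,4,0)
P² = 11520/7
sum k=2..2:
  [2] +1/48 = 1/48
S = 1/48
C² = P²·S² = 5/7 ; C = +0.845154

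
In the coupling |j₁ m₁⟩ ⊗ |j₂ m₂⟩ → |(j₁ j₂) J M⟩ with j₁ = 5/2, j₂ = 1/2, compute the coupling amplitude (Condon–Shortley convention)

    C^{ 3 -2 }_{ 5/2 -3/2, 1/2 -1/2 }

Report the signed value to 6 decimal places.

triangle: 0!×5!×1!/7! = 120/5040
(j±m)!: 1!×4!×0!×1!×1!×5! = 2880
prefactor² = (2J+1)×Δ×N² = 480
  k=0: +1/(0!×0!×4!×0!×1!×1!) = 1/24
Σ = 1/24  ⇒  CG² = 480×1/24² = 5/6
CG = +√(5/6) = +0.912871

+0.912871  (= +√(5/6))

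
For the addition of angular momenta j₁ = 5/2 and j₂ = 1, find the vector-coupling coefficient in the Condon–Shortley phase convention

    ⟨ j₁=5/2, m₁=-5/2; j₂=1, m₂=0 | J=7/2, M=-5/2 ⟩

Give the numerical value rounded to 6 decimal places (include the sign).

+√(2/7) = +0.534522

√[8·0!5!2!/8! · 0!5!1!1!1!6!] = √(28800/7)
  +(−1)^0/∏(0,0,5,1,0,1)! = 1/120  (running 1/120)
⟨..|..⟩ = √(28800/7)·(1/120) = +0.534522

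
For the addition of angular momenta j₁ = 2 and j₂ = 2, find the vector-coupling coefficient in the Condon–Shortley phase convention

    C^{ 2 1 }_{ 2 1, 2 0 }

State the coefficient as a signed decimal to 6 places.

triangle: 2!×2!×2!/7! = 8/5040
(j±m)!: 3!×1!×2!×2!×3!×1! = 144
prefactor² = (2J+1)×Δ×N² = 8/7
  k=0: +1/(0!×2!×1!×2!×1!×0!) = 1/4
  k=1: −1/(1!×1!×0!×1!×2!×1!) = -1/2
Σ = -1/4  ⇒  CG² = 8/7×(-1/4)² = 1/14
CG = −√(1/14) = -0.267261

−√(1/14) ≈ -0.267261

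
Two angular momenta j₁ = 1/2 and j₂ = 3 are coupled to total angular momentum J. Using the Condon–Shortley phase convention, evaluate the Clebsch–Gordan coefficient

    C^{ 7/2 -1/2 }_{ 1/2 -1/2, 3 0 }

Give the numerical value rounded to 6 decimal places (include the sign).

triangle: 0!*1!*6!/8! = 720/40320
(j±m)!: 0!*1!*3!*3!*3!*4! = 5184
prefactor² = (2J+1)*Δ*N² = 5184/7
  k=0: +1/(0!*0!*1!*3!*0!*3!) = 1/36
Σ = 1/36  ⇒  CG² = 5184/7*1/36² = 4/7
CG = +√(4/7) = +0.755929

+0.755929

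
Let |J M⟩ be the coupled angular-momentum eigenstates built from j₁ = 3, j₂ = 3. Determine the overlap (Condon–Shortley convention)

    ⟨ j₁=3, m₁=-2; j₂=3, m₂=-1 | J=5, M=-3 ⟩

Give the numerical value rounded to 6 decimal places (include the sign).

−√(1/6) = -0.408248

j₁+j₂−J=1  J+j₁−j₂=5  J−j₁+j₂=5  j₁+j₂+J+1=12
(j₁±m₁, j₂±m₂, J±M) = (1,5,2,4,2,8)
P² = 153600
sum k=0..1:
  [0] +1/1440 = 1/1440
  [1] −1/576 = -1/576
S = -1/960
C² = P²·S² = 1/6 ; C = -0.408248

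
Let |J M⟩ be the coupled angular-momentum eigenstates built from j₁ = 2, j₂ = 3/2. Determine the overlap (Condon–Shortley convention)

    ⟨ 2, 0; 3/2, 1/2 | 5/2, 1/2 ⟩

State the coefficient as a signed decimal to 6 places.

√[6·1!3!2!/7! · 2!2!2!1!3!2!] = √(48/35)
  +(−1)^0/∏(0,1,2,2,1,0)! = 1/4  (running 1/4)
  +(−1)^1/∏(1,0,1,1,2,1)! = -1/2  (running -1/4)
⟨..|..⟩ = √(48/35)·(-1/4) = -0.292770

-0.292770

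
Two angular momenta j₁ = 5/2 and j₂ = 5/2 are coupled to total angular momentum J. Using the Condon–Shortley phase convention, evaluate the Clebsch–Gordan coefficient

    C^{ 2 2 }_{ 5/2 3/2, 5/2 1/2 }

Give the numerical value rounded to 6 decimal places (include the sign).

-0.566947  (= −√(9/28))

j₁+j₂−J=3  J+j₁−j₂=2  J−j₁+j₂=2  j₁+j₂+J+1=8
(j₁±m₁, j₂±m₂, J±M) = (4,1,3,2,4,0)
P² = 144/7
sum k=1..1:
  [1] −1/8 = -1/8
S = -1/8
C² = P²·S² = 9/28 ; C = -0.566947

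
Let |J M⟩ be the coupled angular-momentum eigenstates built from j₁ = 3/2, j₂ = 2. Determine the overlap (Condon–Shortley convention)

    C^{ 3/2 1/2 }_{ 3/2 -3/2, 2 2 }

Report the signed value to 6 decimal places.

triangle: 2!*1!*2!/6! = 4/720
(j±m)!: 0!*3!*4!*0!*2!*1! = 288
prefactor² = (2J+1)*Δ*N² = 32/5
  k=2: +1/(2!*0!*1!*2!*0!*0!) = 1/4
Σ = 1/4  ⇒  CG² = 32/5*1/4² = 2/5
CG = +√(2/5) = +0.632456

+√(2/5) ≈ +0.632456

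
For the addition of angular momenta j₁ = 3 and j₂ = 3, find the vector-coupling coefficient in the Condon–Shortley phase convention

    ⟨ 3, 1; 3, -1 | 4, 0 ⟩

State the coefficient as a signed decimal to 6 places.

j₁+j₂−J=2  J+j₁−j₂=4  J−j₁+j₂=4  j₁+j₂+J+1=11
(j₁±m₁, j₂±m₂, J±M) = (4,2,2,4,4,4)
P² = 663552/1925
sum k=0..2:
  [0] +1/32 = 1/32
  [1] −1/36 = -1/36
  [2] +1/1152 = 1/1152
S = 5/1152
C² = P²·S² = 1/154 ; C = +0.080582

+0.080582  (= +√(1/154))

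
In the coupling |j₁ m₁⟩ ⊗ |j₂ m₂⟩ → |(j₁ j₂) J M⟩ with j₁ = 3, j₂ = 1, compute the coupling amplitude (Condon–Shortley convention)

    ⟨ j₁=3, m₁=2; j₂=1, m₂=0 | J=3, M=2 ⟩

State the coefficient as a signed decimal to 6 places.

triangle: 1!×5!×1!/8! = 120/40320
(j±m)!: 5!×1!×1!×1!×5!×1! = 14400
prefactor² = (2J+1)×Δ×N² = 300
  k=0: +1/(0!×1!×1!×1!×4!×0!) = 1/24
  k=1: −1/(1!×0!×0!×0!×5!×1!) = -1/120
Σ = 1/30  ⇒  CG² = 300×1/30² = 1/3
CG = +√(1/3) = +0.577350

+√(1/3) = +0.577350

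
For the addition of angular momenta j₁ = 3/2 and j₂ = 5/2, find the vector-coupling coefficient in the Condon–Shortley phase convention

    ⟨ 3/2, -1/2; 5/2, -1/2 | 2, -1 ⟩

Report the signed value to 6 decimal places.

-0.545545  (= −√(25/84))

triangle: 2!·1!·3!/7! = 12/5040
(j±m)!: 1!·2!·2!·3!·1!·3! = 144
prefactor² = (2J+1)·Δ·N² = 12/7
  k=1: −1/(1!·1!·1!·1!·0!·2!) = -1/2
  k=2: +1/(2!·0!·0!·0!·1!·3!) = 1/12
Σ = -5/12  ⇒  CG² = 12/7·(-5/12)² = 25/84
CG = −√(25/84) = -0.545545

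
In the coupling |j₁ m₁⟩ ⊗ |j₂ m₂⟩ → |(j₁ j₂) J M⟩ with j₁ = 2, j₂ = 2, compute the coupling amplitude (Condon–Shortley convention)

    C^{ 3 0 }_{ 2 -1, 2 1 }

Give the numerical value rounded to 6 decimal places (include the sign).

−√(2/5) ≈ -0.632456

j₁+j₂−J=1  J+j₁−j₂=3  J−j₁+j₂=3  j₁+j₂+J+1=8
(j₁±m₁, j₂±m₂, J±M) = (1,3,3,1,3,3)
P² = 81/10
sum k=0..1:
  [0] +1/36 = 1/36
  [1] −1/4 = -1/4
S = -2/9
C² = P²·S² = 2/5 ; C = -0.632456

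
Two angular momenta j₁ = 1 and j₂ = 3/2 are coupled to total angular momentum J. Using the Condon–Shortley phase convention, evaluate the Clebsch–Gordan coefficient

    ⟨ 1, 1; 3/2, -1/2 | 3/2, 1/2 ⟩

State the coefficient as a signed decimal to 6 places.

+0.730297

triangle: 1!·1!·2!/5! = 2/120
(j±m)!: 2!·0!·1!·2!·2!·1! = 8
prefactor² = (2J+1)·Δ·N² = 8/15
  k=0: +1/(0!·1!·0!·1!·1!·1!) = 1
Σ = 1  ⇒  CG² = 8/15·1² = 8/15
CG = +√(8/15) = +0.730297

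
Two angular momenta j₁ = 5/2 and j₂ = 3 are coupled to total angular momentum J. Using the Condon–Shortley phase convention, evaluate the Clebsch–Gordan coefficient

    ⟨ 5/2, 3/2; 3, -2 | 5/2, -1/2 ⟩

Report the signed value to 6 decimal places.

+0.267261  (= +√(1/14))

triangle: 3!·2!·3!/9! = 72/362880
(j±m)!: 4!·1!·1!·5!·2!·3! = 34560
prefactor² = (2J+1)·Δ·N² = 288/7
  k=0: +1/(0!·3!·1!·1!·1!·2!) = 1/12
  k=1: −1/(1!·2!·0!·0!·2!·3!) = -1/24
Σ = 1/24  ⇒  CG² = 288/7·1/24² = 1/14
CG = +√(1/14) = +0.267261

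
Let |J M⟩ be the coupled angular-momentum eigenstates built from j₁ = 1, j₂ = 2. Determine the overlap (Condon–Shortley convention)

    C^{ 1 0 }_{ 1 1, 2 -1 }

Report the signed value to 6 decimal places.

+√(3/10) ≈ +0.547723

√[3·2!0!2!/5! · 2!0!1!3!1!1!] = √(6/5)
  +(−1)^0/∏(0,2,0,1,0,1)! = 1/2  (running 1/2)
⟨..|..⟩ = √(6/5)·(1/2) = +0.547723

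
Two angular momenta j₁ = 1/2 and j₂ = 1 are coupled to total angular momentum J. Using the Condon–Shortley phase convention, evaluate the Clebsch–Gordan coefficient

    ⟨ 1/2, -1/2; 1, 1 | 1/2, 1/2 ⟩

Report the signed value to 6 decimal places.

-0.816497  (= −√(2/3))

triangle: 1!×0!×1!/3! = 1/6
(j±m)!: 0!×1!×2!×0!×1!×0! = 2
prefactor² = (2J+1)×Δ×N² = 2/3
  k=1: −1/(1!×0!×0!×1!×0!×0!) = -1
Σ = -1  ⇒  CG² = 2/3×(-1)² = 2/3
CG = −√(2/3) = -0.816497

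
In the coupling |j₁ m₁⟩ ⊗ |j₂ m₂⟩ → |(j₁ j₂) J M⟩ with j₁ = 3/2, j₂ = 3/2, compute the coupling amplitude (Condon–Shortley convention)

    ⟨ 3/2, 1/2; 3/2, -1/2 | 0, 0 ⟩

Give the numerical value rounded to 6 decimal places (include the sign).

√[1·3!0!0!/4! · 2!1!1!2!0!0!] = √(1)
  +(−1)^1/∏(1,2,0,0,0,0)! = -1/2  (running -1/2)
⟨..|..⟩ = √(1)·(-1/2) = -0.500000

−√(1/4) = -0.500000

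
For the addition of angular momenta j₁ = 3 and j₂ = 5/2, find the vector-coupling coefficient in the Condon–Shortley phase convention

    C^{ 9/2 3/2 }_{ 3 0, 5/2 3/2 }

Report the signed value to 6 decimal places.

√[10·1!5!4!/11! · 3!3!4!1!6!3!] = √(207360/77)
  +(−1)^0/∏(0,1,3,4,2,0)! = 1/288  (running 1/288)
  +(−1)^1/∏(1,0,2,3,3,1)! = -1/72  (running -1/96)
⟨..|..⟩ = √(207360/77)·(-1/96) = -0.540562

−√(45/154) = -0.540562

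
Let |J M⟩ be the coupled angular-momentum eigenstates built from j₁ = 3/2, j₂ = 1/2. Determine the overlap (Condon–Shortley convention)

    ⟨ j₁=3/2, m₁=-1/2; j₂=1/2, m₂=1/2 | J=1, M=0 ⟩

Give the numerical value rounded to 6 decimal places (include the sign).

−√(1/2) ≈ -0.707107

√[3·1!2!0!/4! · 1!2!1!0!1!1!] = √(1/2)
  +(−1)^1/∏(1,0,1,0,1,0)! = -1  (running -1)
⟨..|..⟩ = √(1/2)·(-1) = -0.707107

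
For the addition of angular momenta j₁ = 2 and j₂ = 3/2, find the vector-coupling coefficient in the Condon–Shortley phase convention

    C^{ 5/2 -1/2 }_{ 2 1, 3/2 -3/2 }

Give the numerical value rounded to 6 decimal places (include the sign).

+0.621059  (= +√(27/70))

j₁+j₂−J=1  J+j₁−j₂=3  J−j₁+j₂=2  j₁+j₂+J+1=7
(j₁±m₁, j₂±m₂, J±M) = (3,1,0,3,2,3)
P² = 216/35
sum k=0..0:
  [0] +1/4 = 1/4
S = 1/4
C² = P²·S² = 27/70 ; C = +0.621059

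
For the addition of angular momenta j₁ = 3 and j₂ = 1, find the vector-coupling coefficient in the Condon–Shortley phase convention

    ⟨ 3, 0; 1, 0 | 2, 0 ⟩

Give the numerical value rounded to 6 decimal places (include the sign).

triangle: 2!*4!*0!/7! = 48/5040
(j±m)!: 3!*3!*1!*1!*2!*2! = 144
prefactor² = (2J+1)*Δ*N² = 48/7
  k=1: −1/(1!*1!*2!*0!*2!*0!) = -1/4
Σ = -1/4  ⇒  CG² = 48/7*(-1/4)² = 3/7
CG = −√(3/7) = -0.654654

−√(3/7) ≈ -0.654654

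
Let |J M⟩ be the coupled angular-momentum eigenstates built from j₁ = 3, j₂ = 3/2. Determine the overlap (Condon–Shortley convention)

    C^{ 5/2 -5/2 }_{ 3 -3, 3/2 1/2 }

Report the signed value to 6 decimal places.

+√(15/28) = +0.731925

√[6·2!4!1!/8! · 0!6!2!1!0!5!] = √(8640/7)
  +(−1)^2/∏(2,0,4,0,0,1)! = 1/48  (running 1/48)
⟨..|..⟩ = √(8640/7)·(1/48) = +0.731925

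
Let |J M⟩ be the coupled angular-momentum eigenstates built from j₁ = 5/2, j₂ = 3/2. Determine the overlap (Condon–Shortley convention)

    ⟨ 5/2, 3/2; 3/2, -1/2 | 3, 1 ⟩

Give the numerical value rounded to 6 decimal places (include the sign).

√[7·1!4!2!/8! · 4!1!1!2!4!2!] = √(96/5)
  +(−1)^0/∏(0,1,1,1,3,1)! = 1/6  (running 1/6)
  +(−1)^1/∏(1,0,0,0,4,2)! = -1/48  (running 7/48)
⟨..|..⟩ = √(96/5)·(7/48) = +0.639010

+0.639010  (= +√(49/120))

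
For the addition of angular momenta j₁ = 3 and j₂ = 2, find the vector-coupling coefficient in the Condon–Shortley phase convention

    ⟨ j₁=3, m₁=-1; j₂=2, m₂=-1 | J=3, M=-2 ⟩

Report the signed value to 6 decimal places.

−√(1/4) ≈ -0.500000

triangle: 2!*4!*2!/9! = 96/362880
(j±m)!: 2!*4!*1!*3!*1!*5! = 34560
prefactor² = (2J+1)*Δ*N² = 64
  k=0: +1/(0!*2!*4!*1!*0!*1!) = 1/48
  k=1: −1/(1!*1!*3!*0!*1!*2!) = -1/12
Σ = -1/16  ⇒  CG² = 64*(-1/16)² = 1/4
CG = −√(1/4) = -0.500000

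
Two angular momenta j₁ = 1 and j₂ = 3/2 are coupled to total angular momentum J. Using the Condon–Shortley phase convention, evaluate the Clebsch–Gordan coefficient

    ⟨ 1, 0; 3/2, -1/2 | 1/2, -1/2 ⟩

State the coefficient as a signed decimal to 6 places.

-0.577350  (= −√(1/3))

triangle: 2!·0!·1!/4! = 2/24
(j±m)!: 1!·1!·1!·2!·0!·1! = 2
prefactor² = (2J+1)·Δ·N² = 1/3
  k=1: −1/(1!·1!·0!·0!·0!·1!) = -1
Σ = -1  ⇒  CG² = 1/3·(-1)² = 1/3
CG = −√(1/3) = -0.577350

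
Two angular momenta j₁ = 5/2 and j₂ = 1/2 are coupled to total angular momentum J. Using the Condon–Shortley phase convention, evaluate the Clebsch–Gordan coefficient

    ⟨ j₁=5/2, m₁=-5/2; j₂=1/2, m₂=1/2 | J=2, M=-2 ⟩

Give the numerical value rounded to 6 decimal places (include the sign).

√[5·1!4!0!/6! · 0!5!1!0!0!4!] = √(480)
  +(−1)^1/∏(1,0,4,0,0,0)! = -1/24  (running -1/24)
⟨..|..⟩ = √(480)·(-1/24) = -0.912871

−√(5/6) = -0.912871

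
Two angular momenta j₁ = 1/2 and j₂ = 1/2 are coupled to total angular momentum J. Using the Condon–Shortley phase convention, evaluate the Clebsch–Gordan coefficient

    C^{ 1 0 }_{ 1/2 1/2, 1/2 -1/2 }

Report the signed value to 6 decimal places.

+0.707107

√[3·0!1!1!/3! · 1!0!0!1!1!1!] = √(1/2)
  +(−1)^0/∏(0,0,0,0,1,1)! = 1  (running 1)
⟨..|..⟩ = √(1/2)·(1) = +0.707107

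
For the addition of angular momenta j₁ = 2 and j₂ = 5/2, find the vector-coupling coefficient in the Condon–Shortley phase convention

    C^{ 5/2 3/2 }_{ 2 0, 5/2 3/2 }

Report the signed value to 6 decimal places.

−√(1/70) ≈ -0.119523

triangle: 2!·2!·3!/8! = 24/40320
(j±m)!: 2!·2!·4!·1!·4!·1! = 2304
prefactor² = (2J+1)·Δ·N² = 288/35
  k=1: −1/(1!·1!·1!·3!·1!·0!) = -1/6
  k=2: +1/(2!·0!·0!·2!·2!·1!) = 1/8
Σ = -1/24  ⇒  CG² = 288/35·(-1/24)² = 1/70
CG = −√(1/70) = -0.119523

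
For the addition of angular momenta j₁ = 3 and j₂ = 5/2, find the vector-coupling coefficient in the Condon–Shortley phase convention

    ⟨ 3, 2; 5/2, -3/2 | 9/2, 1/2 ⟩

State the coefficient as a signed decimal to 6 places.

j₁+j₂−J=1  J+j₁−j₂=5  J−j₁+j₂=4  j₁+j₂+J+1=11
(j₁±m₁, j₂±m₂, J±M) = (5,1,1,4,5,4)
P² = 460800/77
sum k=0..1:
  [0] +1/144 = 1/144
  [1] −1/2880 = -1/2880
S = 19/2880
C² = P²·S² = 361/1386 ; C = +0.510355

+0.510355  (= +√(361/1386))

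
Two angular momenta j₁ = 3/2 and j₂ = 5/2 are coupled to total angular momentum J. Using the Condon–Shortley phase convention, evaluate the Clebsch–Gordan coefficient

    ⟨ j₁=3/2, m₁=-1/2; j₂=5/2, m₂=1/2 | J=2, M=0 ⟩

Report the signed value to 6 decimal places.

-0.267261

j₁+j₂−J=2  J+j₁−j₂=1  J−j₁+j₂=3  j₁+j₂+J+1=7
(j₁±m₁, j₂±m₂, J±M) = (1,2,3,2,2,2)
P² = 8/7
sum k=1..2:
  [1] −1/2 = -1/2
  [2] +1/4 = 1/4
S = -1/4
C² = P²·S² = 1/14 ; C = -0.267261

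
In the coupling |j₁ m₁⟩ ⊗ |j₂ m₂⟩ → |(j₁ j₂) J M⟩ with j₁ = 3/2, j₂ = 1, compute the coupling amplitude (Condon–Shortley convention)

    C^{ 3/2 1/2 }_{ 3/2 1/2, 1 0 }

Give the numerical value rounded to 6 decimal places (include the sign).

j₁+j₂−J=1  J+j₁−j₂=2  J−j₁+j₂=1  j₁+j₂+J+1=5
(j₁±m₁, j₂±m₂, J±M) = (2,1,1,1,2,1)
P² = 4/15
sum k=0..1:
  [0] +1/1 = 1
  [1] −1/2 = -1/2
S = 1/2
C² = P²·S² = 1/15 ; C = +0.258199

+0.258199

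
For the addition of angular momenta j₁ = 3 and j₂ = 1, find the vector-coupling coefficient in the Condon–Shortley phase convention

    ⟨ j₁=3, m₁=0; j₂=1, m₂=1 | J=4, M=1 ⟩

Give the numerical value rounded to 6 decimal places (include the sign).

triangle: 0!*6!*2!/9! = 1440/362880
(j±m)!: 3!*3!*2!*0!*5!*3! = 51840
prefactor² = (2J+1)*Δ*N² = 12960/7
  k=0: +1/(0!*0!*3!*2!*3!*0!) = 1/72
Σ = 1/72  ⇒  CG² = 12960/7*1/72² = 5/14
CG = +√(5/14) = +0.597614

+√(5/14) ≈ +0.597614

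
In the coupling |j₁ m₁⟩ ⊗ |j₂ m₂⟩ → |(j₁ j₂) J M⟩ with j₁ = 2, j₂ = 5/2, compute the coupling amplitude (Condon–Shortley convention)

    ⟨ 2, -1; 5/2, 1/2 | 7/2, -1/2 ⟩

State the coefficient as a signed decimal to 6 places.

triangle: 1!*3!*4!/9! = 144/362880
(j±m)!: 1!*3!*3!*2!*3!*4! = 10368
prefactor² = (2J+1)*Δ*N² = 1152/35
  k=0: +1/(0!*1!*3!*3!*0!*1!) = 1/36
  k=1: −1/(1!*0!*2!*2!*1!*2!) = -1/8
Σ = -7/72  ⇒  CG² = 1152/35*(-7/72)² = 14/45
CG = −√(14/45) = -0.557773

-0.557773  (= −√(14/45))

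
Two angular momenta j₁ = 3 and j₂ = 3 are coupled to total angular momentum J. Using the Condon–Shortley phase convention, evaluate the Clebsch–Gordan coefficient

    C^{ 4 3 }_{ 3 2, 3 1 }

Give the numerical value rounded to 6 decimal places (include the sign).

−√(1/11) = -0.301511

triangle: 2!·4!·4!/11! = 1152/39916800
(j±m)!: 5!·1!·4!·2!·7!·1! = 29030400
prefactor² = (2J+1)·Δ·N² = 82944/11
  k=0: +1/(0!·2!·1!·4!·3!·0!) = 1/288
  k=1: −1/(1!·1!·0!·3!·4!·1!) = -1/144
Σ = -1/288  ⇒  CG² = 82944/11·(-1/288)² = 1/11
CG = −√(1/11) = -0.301511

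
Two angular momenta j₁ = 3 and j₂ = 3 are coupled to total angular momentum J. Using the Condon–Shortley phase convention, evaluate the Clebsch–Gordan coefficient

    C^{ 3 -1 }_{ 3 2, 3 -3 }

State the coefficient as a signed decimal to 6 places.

triangle: 3!*3!*3!/10! = 216/3628800
(j±m)!: 5!*1!*0!*6!*2!*4! = 4147200
prefactor² = (2J+1)*Δ*N² = 1728
  k=0: +1/(0!*3!*1!*0!*2!*3!) = 1/72
Σ = 1/72  ⇒  CG² = 1728*1/72² = 1/3
CG = +√(1/3) = +0.577350

+√(1/3) = +0.577350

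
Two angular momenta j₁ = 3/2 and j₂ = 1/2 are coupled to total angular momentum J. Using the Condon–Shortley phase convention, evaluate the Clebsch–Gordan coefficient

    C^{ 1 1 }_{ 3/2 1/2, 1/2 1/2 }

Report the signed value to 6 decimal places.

−√(1/4) ≈ -0.500000

j₁+j₂−J=1  J+j₁−j₂=2  J−j₁+j₂=0  j₁+j₂+J+1=4
(j₁±m₁, j₂±m₂, J±M) = (2,1,1,0,2,0)
P² = 1
sum k=1..1:
  [1] −1/2 = -1/2
S = -1/2
C² = P²·S² = 1/4 ; C = -0.500000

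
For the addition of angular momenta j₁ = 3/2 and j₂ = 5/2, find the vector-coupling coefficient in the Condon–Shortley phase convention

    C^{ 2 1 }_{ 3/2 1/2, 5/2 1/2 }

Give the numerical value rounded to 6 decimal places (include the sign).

triangle: 2!*1!*3!/7! = 12/5040
(j±m)!: 2!*1!*3!*2!*3!*1! = 144
prefactor² = (2J+1)*Δ*N² = 12/7
  k=0: +1/(0!*2!*1!*3!*0!*0!) = 1/12
  k=1: −1/(1!*1!*0!*2!*1!*1!) = -1/2
Σ = -5/12  ⇒  CG² = 12/7*(-5/12)² = 25/84
CG = −√(25/84) = -0.545545

-0.545545  (= −√(25/84))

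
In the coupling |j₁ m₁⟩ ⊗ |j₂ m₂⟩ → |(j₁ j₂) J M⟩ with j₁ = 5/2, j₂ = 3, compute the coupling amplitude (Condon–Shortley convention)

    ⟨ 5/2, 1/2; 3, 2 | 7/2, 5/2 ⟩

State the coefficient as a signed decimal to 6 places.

−√(2/63) ≈ -0.178174

√[8·2!3!4!/10! · 3!2!5!1!6!1!] = √(4608/7)
  +(−1)^1/∏(1,1,1,4,2,0)! = -1/48  (running -1/48)
  +(−1)^2/∏(2,0,0,3,3,1)! = 1/72  (running -1/144)
⟨..|..⟩ = √(4608/7)·(-1/144) = -0.178174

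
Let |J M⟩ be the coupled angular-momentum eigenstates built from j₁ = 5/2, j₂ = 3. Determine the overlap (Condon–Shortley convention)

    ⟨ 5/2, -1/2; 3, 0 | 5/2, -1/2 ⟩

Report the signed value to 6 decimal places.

+0.276026

√[6·3!2!3!/9! · 2!3!3!3!2!3!] = √(216/35)
  +(−1)^1/∏(1,2,2,2,0,1)! = -1/8  (running -1/8)
  +(−1)^2/∏(2,1,1,1,1,2)! = 1/4  (running 1/8)
  +(−1)^3/∏(3,0,0,0,2,3)! = -1/72  (running 1/9)
⟨..|..⟩ = √(216/35)·(1/9) = +0.276026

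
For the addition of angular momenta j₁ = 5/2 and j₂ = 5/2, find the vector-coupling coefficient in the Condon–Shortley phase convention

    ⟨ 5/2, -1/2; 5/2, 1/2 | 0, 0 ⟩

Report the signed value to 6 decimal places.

−√(1/6) = -0.408248

√[1·5!0!0!/6! · 2!3!3!2!0!0!] = √(24)
  +(−1)^3/∏(3,2,0,0,0,0)! = -1/12  (running -1/12)
⟨..|..⟩ = √(24)·(-1/12) = -0.408248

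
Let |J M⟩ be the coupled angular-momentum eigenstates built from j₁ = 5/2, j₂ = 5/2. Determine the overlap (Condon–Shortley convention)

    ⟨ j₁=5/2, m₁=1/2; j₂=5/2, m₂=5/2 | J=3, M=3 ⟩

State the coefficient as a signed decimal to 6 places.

j₁+j₂−J=2  J+j₁−j₂=3  J−j₁+j₂=3  j₁+j₂+J+1=9
(j₁±m₁, j₂±m₂, J±M) = (3,2,5,0,6,0)
P² = 1440
sum k=2..2:
  [2] +1/72 = 1/72
S = 1/72
C² = P²·S² = 5/18 ; C = +0.527046

+0.527046  (= +√(5/18))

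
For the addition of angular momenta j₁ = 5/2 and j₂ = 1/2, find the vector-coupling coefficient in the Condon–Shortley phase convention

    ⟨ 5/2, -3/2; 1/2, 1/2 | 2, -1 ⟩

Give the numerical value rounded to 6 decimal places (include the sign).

√[5·1!4!0!/6! · 1!4!1!0!1!3!] = √(24)
  +(−1)^1/∏(1,0,3,0,1,0)! = -1/6  (running -1/6)
⟨..|..⟩ = √(24)·(-1/6) = -0.816497

-0.816497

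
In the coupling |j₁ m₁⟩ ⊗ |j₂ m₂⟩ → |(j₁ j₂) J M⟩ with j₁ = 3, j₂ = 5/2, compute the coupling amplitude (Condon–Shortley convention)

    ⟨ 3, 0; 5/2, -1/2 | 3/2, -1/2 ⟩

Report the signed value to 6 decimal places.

+√(4/35) ≈ +0.338062

√[4·4!2!1!/8! · 3!3!2!3!1!2!] = √(144/35)
  +(−1)^1/∏(1,3,2,1,0,0)! = -1/12  (running -1/12)
  +(−1)^2/∏(2,2,1,0,1,1)! = 1/4  (running 1/6)
⟨..|..⟩ = √(144/35)·(1/6) = +0.338062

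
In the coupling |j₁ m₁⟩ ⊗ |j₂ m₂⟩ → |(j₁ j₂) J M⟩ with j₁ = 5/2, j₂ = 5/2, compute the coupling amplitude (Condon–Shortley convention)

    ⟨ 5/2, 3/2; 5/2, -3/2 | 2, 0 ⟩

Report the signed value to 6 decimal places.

triangle: 3!·2!·2!/8! = 24/40320
(j±m)!: 4!·1!·1!·4!·2!·2! = 2304
prefactor² = (2J+1)·Δ·N² = 48/7
  k=0: +1/(0!·3!·1!·1!·1!·1!) = 1/6
  k=1: −1/(1!·2!·0!·0!·2!·2!) = -1/8
Σ = 1/24  ⇒  CG² = 48/7·1/24² = 1/84
CG = +√(1/84) = +0.109109

+0.109109  (= +√(1/84))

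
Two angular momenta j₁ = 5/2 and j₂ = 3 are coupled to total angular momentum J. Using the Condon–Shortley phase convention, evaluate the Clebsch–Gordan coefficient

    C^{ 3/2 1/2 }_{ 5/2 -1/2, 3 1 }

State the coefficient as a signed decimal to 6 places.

-0.097590  (= −√(1/105))

√[4·4!1!2!/8! · 2!3!4!2!2!1!] = √(192/35)
  +(−1)^2/∏(2,2,1,2,0,0)! = 1/8  (running 1/8)
  +(−1)^3/∏(3,1,0,1,1,1)! = -1/6  (running -1/24)
⟨..|..⟩ = √(192/35)·(-1/24) = -0.097590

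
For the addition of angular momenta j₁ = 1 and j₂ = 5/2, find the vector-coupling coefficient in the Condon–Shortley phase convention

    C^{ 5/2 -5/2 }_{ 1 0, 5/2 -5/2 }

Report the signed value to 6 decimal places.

triangle: 1!·1!·4!/7! = 24/5040
(j±m)!: 1!·1!·0!·5!·0!·5! = 14400
prefactor² = (2J+1)·Δ·N² = 2880/7
  k=0: +1/(0!·1!·1!·0!·0!·4!) = 1/24
Σ = 1/24  ⇒  CG² = 2880/7·1/24² = 5/7
CG = +√(5/7) = +0.845154

+0.845154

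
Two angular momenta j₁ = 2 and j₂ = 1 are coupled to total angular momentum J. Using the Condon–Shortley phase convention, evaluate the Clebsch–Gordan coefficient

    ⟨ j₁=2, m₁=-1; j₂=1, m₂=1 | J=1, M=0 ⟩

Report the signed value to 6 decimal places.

triangle: 2!·2!·0!/5! = 4/120
(j±m)!: 1!·3!·2!·0!·1!·1! = 12
prefactor² = (2J+1)·Δ·N² = 6/5
  k=2: +1/(2!·0!·1!·0!·1!·0!) = 1/2
Σ = 1/2  ⇒  CG² = 6/5·1/2² = 3/10
CG = +√(3/10) = +0.547723

+0.547723  (= +√(3/10))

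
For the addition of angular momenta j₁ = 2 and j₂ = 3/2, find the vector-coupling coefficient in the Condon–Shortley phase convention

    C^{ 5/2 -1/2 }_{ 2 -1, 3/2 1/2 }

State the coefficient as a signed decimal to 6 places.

-0.597614

j₁+j₂−J=1  J+j₁−j₂=3  J−j₁+j₂=2  j₁+j₂+J+1=7
(j₁±m₁, j₂±m₂, J±M) = (1,3,2,1,2,3)
P² = 72/35
sum k=0..1:
  [0] +1/12 = 1/12
  [1] −1/2 = -1/2
S = -5/12
C² = P²·S² = 5/14 ; C = -0.597614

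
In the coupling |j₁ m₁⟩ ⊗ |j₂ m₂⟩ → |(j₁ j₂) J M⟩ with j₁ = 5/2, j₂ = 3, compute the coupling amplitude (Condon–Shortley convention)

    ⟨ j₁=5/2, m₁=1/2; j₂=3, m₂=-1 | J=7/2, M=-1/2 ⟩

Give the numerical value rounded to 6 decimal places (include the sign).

√[8·2!3!4!/10! · 3!2!2!4!3!4!] = √(9216/175)
  +(−1)^0/∏(0,2,2,2,1,2)! = 1/16  (running 1/16)
  +(−1)^1/∏(1,1,1,1,2,3)! = -1/12  (running -1/48)
  +(−1)^2/∏(2,0,0,0,3,4)! = 1/288  (running -5/288)
⟨..|..⟩ = √(9216/175)·(-5/288) = -0.125988

−√(1/63) ≈ -0.125988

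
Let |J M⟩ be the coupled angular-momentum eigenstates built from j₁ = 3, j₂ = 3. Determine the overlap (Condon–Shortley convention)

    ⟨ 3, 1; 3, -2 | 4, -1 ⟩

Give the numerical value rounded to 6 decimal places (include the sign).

+0.455842  (= +√(16/77))

triangle: 2!*4!*4!/11! = 1152/39916800
(j±m)!: 4!*2!*1!*5!*3!*5! = 4147200
prefactor² = (2J+1)*Δ*N² = 82944/77
  k=0: +1/(0!*2!*2!*1!*2!*3!) = 1/48
  k=1: −1/(1!*1!*1!*0!*3!*4!) = -1/144
Σ = 1/72  ⇒  CG² = 82944/77*1/72² = 16/77
CG = +√(16/77) = +0.455842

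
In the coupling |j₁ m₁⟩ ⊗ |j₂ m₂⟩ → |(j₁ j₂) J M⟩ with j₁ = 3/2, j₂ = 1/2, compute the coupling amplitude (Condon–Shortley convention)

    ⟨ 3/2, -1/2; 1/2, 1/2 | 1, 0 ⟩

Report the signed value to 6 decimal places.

−√(1/2) ≈ -0.707107

triangle: 1!×2!×0!/4! = 2/24
(j±m)!: 1!×2!×1!×0!×1!×1! = 2
prefactor² = (2J+1)×Δ×N² = 1/2
  k=1: −1/(1!×0!×1!×0!×1!×0!) = -1
Σ = -1  ⇒  CG² = 1/2×(-1)² = 1/2
CG = −√(1/2) = -0.707107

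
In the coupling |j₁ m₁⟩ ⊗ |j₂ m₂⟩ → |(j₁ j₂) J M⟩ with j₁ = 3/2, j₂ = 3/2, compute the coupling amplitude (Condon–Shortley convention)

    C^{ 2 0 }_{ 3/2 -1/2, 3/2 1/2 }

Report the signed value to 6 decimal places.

−√(1/4) ≈ -0.500000

j₁+j₂−J=1  J+j₁−j₂=2  J−j₁+j₂=2  j₁+j₂+J+1=6
(j₁±m₁, j₂±m₂, J±M) = (1,2,2,1,2,2)
P² = 4/9
sum k=0..1:
  [0] +1/4 = 1/4
  [1] −1/1 = -1
S = -3/4
C² = P²·S² = 1/4 ; C = -0.500000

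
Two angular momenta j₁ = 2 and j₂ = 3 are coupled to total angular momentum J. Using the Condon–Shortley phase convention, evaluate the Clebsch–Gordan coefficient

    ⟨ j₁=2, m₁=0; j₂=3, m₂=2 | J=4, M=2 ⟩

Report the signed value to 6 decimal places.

−√(12/35) = -0.585540

√[9·1!3!5!/10! · 2!2!5!1!6!2!] = √(8640/7)
  +(−1)^0/∏(0,1,2,5,1,0)! = 1/240  (running 1/240)
  +(−1)^1/∏(1,0,1,4,2,1)! = -1/48  (running -1/60)
⟨..|..⟩ = √(8640/7)·(-1/60) = -0.585540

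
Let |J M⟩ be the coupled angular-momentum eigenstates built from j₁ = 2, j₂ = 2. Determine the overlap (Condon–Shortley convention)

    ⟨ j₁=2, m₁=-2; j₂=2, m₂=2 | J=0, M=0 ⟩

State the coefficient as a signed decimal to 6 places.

j₁+j₂−J=4  J+j₁−j₂=0  J−j₁+j₂=0  j₁+j₂+J+1=5
(j₁±m₁, j₂±m₂, J±M) = (0,4,4,0,0,0)
P² = 576/5
sum k=4..4:
  [4] +1/24 = 1/24
S = 1/24
C² = P²·S² = 1/5 ; C = +0.447214

+0.447214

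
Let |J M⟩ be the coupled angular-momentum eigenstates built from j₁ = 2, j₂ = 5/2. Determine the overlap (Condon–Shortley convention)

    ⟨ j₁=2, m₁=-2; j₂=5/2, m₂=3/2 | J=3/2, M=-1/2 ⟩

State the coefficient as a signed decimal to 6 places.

−√(32/105) = -0.552052

j₁+j₂−J=3  J+j₁−j₂=1  J−j₁+j₂=2  j₁+j₂+J+1=7
(j₁±m₁, j₂±m₂, J±M) = (0,4,4,1,1,2)
P² = 384/35
sum k=3..3:
  [3] −1/6 = -1/6
S = -1/6
C² = P²·S² = 32/105 ; C = -0.552052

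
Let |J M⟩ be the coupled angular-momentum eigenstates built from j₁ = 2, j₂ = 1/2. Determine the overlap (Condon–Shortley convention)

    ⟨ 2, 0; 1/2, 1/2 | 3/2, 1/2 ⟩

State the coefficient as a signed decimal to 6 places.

triangle: 1!·3!·0!/5! = 6/120
(j±m)!: 2!·2!·1!·0!·2!·1! = 8
prefactor² = (2J+1)·Δ·N² = 8/5
  k=1: −1/(1!·0!·1!·0!·2!·0!) = -1/2
Σ = -1/2  ⇒  CG² = 8/5·(-1/2)² = 2/5
CG = −√(2/5) = -0.632456

-0.632456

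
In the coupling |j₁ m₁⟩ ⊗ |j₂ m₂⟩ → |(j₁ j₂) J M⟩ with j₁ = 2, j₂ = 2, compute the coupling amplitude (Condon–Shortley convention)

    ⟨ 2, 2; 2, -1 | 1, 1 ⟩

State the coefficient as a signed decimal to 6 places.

+√(1/5) ≈ +0.447214

√[3·3!1!1!/6! · 4!0!1!3!2!0!] = √(36/5)
  +(−1)^0/∏(0,3,0,1,1,0)! = 1/6  (running 1/6)
⟨..|..⟩ = √(36/5)·(1/6) = +0.447214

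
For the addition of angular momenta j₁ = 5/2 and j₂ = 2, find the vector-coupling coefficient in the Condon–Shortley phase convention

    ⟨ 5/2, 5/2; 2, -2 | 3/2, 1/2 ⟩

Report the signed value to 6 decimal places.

√[4·3!2!1!/7! · 5!0!0!4!2!1!] = √(384/7)
  +(−1)^0/∏(0,3,0,0,2,1)! = 1/12  (running 1/12)
⟨..|..⟩ = √(384/7)·(1/12) = +0.617213

+0.617213  (= +√(8/21))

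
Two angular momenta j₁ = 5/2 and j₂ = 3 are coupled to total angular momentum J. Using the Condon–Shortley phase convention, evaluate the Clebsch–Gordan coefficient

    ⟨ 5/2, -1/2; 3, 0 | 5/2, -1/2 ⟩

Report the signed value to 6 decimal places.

+√(8/105) ≈ +0.276026

√[6·3!2!3!/9! · 2!3!3!3!2!3!] = √(216/35)
  +(−1)^1/∏(1,2,2,2,0,1)! = -1/8  (running -1/8)
  +(−1)^2/∏(2,1,1,1,1,2)! = 1/4  (running 1/8)
  +(−1)^3/∏(3,0,0,0,2,3)! = -1/72  (running 1/9)
⟨..|..⟩ = √(216/35)·(1/9) = +0.276026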